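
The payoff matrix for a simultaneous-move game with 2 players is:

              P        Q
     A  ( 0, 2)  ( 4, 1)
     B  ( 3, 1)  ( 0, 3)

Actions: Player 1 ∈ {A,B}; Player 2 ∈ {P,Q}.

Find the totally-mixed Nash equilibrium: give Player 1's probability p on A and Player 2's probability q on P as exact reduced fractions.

P1 indiff ⇒ q·0+(1-q)·4 = q·3+(1-q)·0 ⇒ q(-3) = (1-q)(-4) ⇒ q = 4/7
P2 indiff ⇒ p·2+(1-p)·1 = p·1+(1-p)·3 ⇒ p(1) = (1-p)(2) ⇒ p = 2/3

(p,q) = (2/3, 4/7)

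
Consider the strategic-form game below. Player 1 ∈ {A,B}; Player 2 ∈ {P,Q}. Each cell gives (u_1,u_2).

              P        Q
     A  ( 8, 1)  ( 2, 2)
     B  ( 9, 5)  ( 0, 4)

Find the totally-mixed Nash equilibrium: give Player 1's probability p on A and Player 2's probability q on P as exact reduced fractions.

P1 indiff ⇒ q·8+(1-q)·2 = q·9+(1-q)·0 ⇒ q(-1) = (1-q)(-2) ⇒ q = 2/3
P2 indiff ⇒ p·1+(1-p)·5 = p·2+(1-p)·4 ⇒ p(-1) = (1-p)(-1) ⇒ p = 1/2

P1 mixes 1/2 on A; P2 mixes 2/3 on P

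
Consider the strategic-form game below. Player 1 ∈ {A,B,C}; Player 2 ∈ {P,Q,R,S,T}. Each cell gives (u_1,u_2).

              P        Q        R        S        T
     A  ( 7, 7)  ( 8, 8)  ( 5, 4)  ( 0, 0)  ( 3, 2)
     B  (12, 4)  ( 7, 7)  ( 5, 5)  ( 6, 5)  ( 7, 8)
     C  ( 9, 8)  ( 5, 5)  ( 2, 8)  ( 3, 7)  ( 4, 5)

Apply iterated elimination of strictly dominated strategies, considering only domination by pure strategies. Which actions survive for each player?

P1 drop C (B beats it: P:12>9 Q:7>5 R:5>2 S:6>3 T:7>4)
P2 drop P (Q beats it: A:8>7 B:7>4)
P2 drop R (Q beats it: A:8>4 B:7>5)
P2 drop S (Q beats it: A:8>0 B:7>5)
P1→{A,B} P2→{Q,T}

Remaining: P1:{A,B} P2:{Q,T}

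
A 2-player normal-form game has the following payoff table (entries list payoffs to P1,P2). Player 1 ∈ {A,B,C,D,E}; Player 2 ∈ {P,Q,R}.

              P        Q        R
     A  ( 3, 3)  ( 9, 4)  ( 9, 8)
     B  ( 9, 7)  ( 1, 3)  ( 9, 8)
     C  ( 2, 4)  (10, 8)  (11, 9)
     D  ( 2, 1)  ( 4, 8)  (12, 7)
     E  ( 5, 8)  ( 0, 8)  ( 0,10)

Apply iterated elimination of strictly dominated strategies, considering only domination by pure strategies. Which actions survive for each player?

P1 drop E (B beats it: P:9>5 Q:1>0 R:9>0)
P2 drop P (R beats it: A:8>3 B:8>7 C:9>4 D:7>1)
P1 drop A (C beats it: Q:10>9 R:11>9)
P1 drop B (C beats it: Q:10>1 R:11>9)
P1→{C,D} P2→{Q,R}

Survivors P1:{C,D} P2:{Q,R}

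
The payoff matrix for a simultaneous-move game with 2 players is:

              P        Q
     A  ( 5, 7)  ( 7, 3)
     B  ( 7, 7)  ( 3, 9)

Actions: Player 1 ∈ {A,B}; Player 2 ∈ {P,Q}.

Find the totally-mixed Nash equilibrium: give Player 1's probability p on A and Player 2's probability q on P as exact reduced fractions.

P1 mixes 1/3 on A; P2 mixes 2/3 on P

P1 indiff ⇒ q·5+(1-q)·7 = q·7+(1-q)·3 ⇒ q(-2) = (1-q)(-4) ⇒ q = 2/3
P2 indiff ⇒ p·7+(1-p)·7 = p·3+(1-p)·9 ⇒ p(4) = (1-p)(2) ⇒ p = 1/3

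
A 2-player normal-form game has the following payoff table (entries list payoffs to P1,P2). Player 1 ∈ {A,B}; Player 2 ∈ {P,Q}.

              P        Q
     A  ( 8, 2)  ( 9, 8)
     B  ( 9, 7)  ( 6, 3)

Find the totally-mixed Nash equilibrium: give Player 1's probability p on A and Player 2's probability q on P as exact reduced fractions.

P1 mixes 2/5 on A; P2 mixes 3/4 on P

P1 indiff ⇒ q·8+(1-q)·9 = q·9+(1-q)·6 ⇒ q(-1) = (1-q)(-3) ⇒ q = 3/4
P2 indiff ⇒ p·2+(1-p)·7 = p·8+(1-p)·3 ⇒ p(-6) = (1-p)(-4) ⇒ p = 2/5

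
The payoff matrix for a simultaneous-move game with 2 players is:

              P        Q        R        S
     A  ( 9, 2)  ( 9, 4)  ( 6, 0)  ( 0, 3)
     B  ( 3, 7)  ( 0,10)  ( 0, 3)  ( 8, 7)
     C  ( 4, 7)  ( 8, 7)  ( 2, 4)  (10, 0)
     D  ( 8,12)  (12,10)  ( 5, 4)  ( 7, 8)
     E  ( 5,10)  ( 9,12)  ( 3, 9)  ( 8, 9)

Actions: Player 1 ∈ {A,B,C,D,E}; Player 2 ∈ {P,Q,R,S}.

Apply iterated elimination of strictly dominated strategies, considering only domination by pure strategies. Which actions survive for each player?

Survivors P1:{A,D} P2:{P,Q}

P1 drop B (C beats it: P:4>3 Q:8>0 R:2>0 S:10>8)
P2 drop R (P beats it: A:2>0 C:7>4 D:12>4 E:10>9)
P2 drop S (Q beats it: A:4>3 C:7>0 D:10>8 E:12>9)
P1 drop C (A beats it: P:9>4 Q:9>8)
P1 drop E (D beats it: P:8>5 Q:12>9)
P1→{A,D} P2→{P,Q}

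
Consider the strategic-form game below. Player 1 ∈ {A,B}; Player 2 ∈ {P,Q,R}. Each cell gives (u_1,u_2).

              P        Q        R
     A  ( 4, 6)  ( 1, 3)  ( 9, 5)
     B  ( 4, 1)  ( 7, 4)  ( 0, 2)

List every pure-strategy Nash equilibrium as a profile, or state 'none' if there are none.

(A,P): NE
(A,Q): not NE [P1→B gives 7>1; P2→P gives 6>3]
(A,R): not NE [P2→P gives 6>5]
(B,P): not NE [P2→Q gives 4>1]
(B,Q): NE
(B,R): not NE [P1→A gives 9>0; P2→Q gives 4>2]

PSNE = {(A,P), (B,Q)}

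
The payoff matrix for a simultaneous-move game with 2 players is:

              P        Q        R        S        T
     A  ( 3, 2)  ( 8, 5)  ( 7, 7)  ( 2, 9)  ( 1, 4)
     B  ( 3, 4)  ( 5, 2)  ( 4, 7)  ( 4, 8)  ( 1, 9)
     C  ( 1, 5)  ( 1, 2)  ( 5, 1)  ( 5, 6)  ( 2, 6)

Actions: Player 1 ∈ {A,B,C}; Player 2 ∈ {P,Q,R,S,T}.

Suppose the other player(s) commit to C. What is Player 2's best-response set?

P2 best: {S,T}

u_2(P vs C) = 5
u_2(Q vs C) = 2
u_2(R vs C) = 1
u_2(S vs C) = 6
u_2(T vs C) = 6
max payoff 6 at {S,T}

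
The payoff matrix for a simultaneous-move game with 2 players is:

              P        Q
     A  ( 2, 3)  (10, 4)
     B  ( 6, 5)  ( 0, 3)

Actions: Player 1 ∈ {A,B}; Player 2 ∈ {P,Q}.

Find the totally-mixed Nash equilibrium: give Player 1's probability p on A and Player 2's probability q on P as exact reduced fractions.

p=2/3, q=5/7

P1 indiff ⇒ q·2+(1-q)·10 = q·6+(1-q)·0 ⇒ q(-4) = (1-q)(-10) ⇒ q = 5/7
P2 indiff ⇒ p·3+(1-p)·5 = p·4+(1-p)·3 ⇒ p(-1) = (1-p)(-2) ⇒ p = 2/3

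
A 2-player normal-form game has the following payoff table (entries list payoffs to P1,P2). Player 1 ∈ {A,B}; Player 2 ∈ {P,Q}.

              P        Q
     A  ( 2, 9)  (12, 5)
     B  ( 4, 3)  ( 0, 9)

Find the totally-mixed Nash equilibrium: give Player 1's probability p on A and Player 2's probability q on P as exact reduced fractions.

P1 indiff ⇒ q·2+(1-q)·12 = q·4+(1-q)·0 ⇒ q(-2) = (1-q)(-12) ⇒ q = 6/7
P2 indiff ⇒ p·9+(1-p)·3 = p·5+(1-p)·9 ⇒ p(4) = (1-p)(6) ⇒ p = 3/5

p=3/5, q=6/7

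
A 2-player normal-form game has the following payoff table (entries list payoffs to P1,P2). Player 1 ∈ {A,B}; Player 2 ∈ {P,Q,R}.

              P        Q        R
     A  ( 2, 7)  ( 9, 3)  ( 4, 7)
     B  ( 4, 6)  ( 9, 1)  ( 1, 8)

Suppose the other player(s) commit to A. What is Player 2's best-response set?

u_2(P vs A) = 7
u_2(Q vs A) = 3
u_2(R vs A) = 7
max payoff 7 at {P,R}

argmax u_2 = {P,R}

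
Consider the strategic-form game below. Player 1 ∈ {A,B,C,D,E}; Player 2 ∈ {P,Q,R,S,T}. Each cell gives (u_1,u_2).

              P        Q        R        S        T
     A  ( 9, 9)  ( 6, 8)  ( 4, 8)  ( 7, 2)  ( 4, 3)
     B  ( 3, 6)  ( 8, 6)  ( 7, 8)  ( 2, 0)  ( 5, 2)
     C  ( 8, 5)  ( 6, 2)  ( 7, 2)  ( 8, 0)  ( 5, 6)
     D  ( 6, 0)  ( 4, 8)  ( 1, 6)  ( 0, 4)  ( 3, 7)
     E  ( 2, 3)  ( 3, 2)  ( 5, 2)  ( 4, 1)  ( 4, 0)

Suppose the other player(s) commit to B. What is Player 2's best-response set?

u_2(P vs B) = 6
u_2(Q vs B) = 6
u_2(R vs B) = 8
u_2(S vs B) = 0
u_2(T vs B) = 2
max payoff 8 at {R}

P2 best: {R}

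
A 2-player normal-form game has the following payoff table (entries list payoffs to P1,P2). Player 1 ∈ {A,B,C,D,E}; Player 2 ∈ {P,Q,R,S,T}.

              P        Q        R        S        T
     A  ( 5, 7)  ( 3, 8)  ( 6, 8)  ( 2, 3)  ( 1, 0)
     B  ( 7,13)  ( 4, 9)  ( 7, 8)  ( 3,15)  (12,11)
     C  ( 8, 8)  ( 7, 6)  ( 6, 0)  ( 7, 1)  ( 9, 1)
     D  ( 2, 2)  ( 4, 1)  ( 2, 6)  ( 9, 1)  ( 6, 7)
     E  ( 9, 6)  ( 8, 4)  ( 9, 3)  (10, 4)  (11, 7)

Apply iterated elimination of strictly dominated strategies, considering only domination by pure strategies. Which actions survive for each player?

IESDS → P1:{B,E} P2:{P,S,T}

P1 drop A (B beats it: P:7>5 Q:4>3 R:7>6 S:3>2 T:12>1)
P1 drop C (E beats it: P:9>8 Q:8>7 R:9>6 S:10>7 T:11>9)
P1 drop D (E beats it: P:9>2 Q:8>4 R:9>2 S:10>9 T:11>6)
P2 drop Q (P beats it: B:13>9 E:6>4)
P2 drop R (P beats it: B:13>8 E:6>3)
P1→{B,E} P2→{P,S,T}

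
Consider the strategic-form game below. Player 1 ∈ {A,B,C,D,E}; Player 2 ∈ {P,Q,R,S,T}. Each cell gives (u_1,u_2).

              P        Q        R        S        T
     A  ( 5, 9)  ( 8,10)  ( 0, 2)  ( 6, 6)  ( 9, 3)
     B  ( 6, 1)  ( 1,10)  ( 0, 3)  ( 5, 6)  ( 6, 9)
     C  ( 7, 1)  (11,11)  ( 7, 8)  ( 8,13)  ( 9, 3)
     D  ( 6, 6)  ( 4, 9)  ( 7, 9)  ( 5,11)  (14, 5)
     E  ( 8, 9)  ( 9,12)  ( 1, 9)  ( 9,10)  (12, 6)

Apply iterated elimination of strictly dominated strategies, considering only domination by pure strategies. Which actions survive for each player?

Survivors P1:{C,E} P2:{Q,S}

P1 drop A (E beats it: P:8>5 Q:9>8 R:1>0 S:9>6 T:12>9)
P1 drop B (C beats it: P:7>6 Q:11>1 R:7>0 S:8>5 T:9>6)
P2 drop P (Q beats it: C:11>1 D:9>6 E:12>9)
P2 drop R (S beats it: C:13>8 D:11>9 E:10>9)
P2 drop T (Q beats it: C:11>3 D:9>5 E:12>6)
P1 drop D (C beats it: Q:11>4 S:8>5)
P1→{C,E} P2→{Q,S}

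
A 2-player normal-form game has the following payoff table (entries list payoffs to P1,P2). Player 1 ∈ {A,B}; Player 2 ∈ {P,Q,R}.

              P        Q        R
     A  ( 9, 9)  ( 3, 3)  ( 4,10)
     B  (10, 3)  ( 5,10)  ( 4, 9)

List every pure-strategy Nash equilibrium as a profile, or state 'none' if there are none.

NE set: (A,R), (B,Q)

(A,P): not NE [P1→B gives 10>9; P2→R gives 10>9]
(A,Q): not NE [P1→B gives 5>3; P2→R gives 10>3]
(A,R): NE
(B,P): not NE [P2→Q gives 10>3]
(B,Q): NE
(B,R): not NE [P2→Q gives 10>9]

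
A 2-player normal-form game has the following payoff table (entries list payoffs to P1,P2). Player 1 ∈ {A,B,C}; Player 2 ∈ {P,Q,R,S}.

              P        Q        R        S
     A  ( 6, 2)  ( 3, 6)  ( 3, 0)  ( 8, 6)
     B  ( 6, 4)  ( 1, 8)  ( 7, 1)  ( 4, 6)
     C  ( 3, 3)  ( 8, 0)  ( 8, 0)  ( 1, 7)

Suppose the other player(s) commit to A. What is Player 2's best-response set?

P2 best: {Q,S}

u_2(P vs A) = 2
u_2(Q vs A) = 6
u_2(R vs A) = 0
u_2(S vs A) = 6
max payoff 6 at {Q,S}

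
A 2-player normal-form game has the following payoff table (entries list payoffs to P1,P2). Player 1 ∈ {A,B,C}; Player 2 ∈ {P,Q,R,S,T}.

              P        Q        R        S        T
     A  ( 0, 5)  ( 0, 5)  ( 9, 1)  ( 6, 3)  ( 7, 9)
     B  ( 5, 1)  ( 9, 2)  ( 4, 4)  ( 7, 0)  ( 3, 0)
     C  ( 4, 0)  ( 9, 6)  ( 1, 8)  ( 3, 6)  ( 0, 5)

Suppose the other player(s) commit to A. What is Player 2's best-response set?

u_2(P vs A) = 5
u_2(Q vs A) = 5
u_2(R vs A) = 1
u_2(S vs A) = 3
u_2(T vs A) = 9
max payoff 9 at {T}

argmax u_2 = {T}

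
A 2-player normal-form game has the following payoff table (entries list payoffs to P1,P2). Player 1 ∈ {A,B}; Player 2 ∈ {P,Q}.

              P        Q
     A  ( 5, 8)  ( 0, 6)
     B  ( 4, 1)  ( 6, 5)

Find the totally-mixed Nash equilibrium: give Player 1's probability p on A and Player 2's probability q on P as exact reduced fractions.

p=2/3, q=6/7

P1 indiff ⇒ q·5+(1-q)·0 = q·4+(1-q)·6 ⇒ q(1) = (1-q)(6) ⇒ q = 6/7
P2 indiff ⇒ p·8+(1-p)·1 = p·6+(1-p)·5 ⇒ p(2) = (1-p)(4) ⇒ p = 2/3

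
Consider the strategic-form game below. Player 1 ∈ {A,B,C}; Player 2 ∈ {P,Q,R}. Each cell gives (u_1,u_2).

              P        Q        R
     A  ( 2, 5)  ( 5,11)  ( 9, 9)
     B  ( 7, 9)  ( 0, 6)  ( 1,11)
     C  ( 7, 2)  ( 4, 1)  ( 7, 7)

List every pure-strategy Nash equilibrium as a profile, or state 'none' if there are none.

PSNE = {(A,Q)}

(A,P): not NE [P1→C gives 7>2; P2→Q gives 11>5]
(A,Q): NE
(A,R): not NE [P2→Q gives 11>9]
(B,P): not NE [P2→R gives 11>9]
(B,Q): not NE [P1→A gives 5>0; P2→R gives 11>6]
(B,R): not NE [P1→A gives 9>1]
(C,P): not NE [P2→R gives 7>2]
(C,Q): not NE [P1→A gives 5>4; P2→R gives 7>1]
(C,R): not NE [P1→A gives 9>7]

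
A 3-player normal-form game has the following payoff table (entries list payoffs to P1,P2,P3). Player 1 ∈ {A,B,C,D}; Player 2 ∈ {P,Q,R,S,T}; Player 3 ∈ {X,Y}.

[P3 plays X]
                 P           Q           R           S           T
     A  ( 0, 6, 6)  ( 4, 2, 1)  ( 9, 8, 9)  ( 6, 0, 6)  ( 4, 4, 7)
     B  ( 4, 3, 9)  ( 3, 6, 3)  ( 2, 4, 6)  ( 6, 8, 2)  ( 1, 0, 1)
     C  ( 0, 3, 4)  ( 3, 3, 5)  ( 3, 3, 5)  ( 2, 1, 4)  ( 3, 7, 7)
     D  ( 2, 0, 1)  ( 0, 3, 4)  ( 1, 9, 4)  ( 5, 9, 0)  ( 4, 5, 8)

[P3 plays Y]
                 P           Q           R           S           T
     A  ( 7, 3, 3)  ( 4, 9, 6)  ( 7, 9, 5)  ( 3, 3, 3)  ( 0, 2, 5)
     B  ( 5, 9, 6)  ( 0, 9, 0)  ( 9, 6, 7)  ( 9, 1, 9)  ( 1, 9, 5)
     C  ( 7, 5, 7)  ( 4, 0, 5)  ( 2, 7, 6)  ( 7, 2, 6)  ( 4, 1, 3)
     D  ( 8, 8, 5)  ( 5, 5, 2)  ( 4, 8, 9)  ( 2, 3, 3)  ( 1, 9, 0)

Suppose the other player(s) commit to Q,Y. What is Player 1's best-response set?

argmax u_1 = {D}

u_1(A vs Q,Y) = 4
u_1(B vs Q,Y) = 0
u_1(C vs Q,Y) = 4
u_1(D vs Q,Y) = 5
max payoff 5 at {D}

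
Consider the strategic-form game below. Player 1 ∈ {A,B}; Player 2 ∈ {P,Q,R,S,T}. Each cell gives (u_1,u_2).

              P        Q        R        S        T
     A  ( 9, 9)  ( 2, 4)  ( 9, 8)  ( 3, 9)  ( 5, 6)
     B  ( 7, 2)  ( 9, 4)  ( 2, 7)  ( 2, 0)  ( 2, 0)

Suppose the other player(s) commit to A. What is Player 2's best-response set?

u_2(P vs A) = 9
u_2(Q vs A) = 4
u_2(R vs A) = 8
u_2(S vs A) = 9
u_2(T vs A) = 6
max payoff 9 at {P,S}

P2 best: {P,S}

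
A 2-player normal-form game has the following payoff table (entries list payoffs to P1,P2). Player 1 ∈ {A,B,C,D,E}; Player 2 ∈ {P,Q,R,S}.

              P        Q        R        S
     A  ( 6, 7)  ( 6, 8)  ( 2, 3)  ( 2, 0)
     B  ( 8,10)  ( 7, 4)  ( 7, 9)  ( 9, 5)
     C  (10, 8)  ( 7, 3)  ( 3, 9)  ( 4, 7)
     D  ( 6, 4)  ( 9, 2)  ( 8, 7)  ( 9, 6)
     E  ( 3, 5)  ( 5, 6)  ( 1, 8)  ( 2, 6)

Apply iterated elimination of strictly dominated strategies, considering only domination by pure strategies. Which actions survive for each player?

P1 drop A (B beats it: P:8>6 Q:7>6 R:7>2 S:9>2)
P1 drop E (B beats it: P:8>3 Q:7>5 R:7>1 S:9>2)
P2 drop Q (P beats it: B:10>4 C:8>3 D:4>2)
P2 drop S (R beats it: B:9>5 C:9>7 D:7>6)
P1→{B,C,D} P2→{P,R}

IESDS → P1:{B,C,D} P2:{P,R}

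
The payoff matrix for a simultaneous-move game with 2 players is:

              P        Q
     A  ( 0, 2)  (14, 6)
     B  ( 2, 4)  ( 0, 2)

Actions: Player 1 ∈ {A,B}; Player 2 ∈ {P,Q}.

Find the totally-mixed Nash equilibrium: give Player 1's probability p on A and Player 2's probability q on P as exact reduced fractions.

P1 indiff ⇒ q·0+(1-q)·14 = q·2+(1-q)·0 ⇒ q(-2) = (1-q)(-14) ⇒ q = 7/8
P2 indiff ⇒ p·2+(1-p)·4 = p·6+(1-p)·2 ⇒ p(-4) = (1-p)(-2) ⇒ p = 1/3

p=1/3, q=7/8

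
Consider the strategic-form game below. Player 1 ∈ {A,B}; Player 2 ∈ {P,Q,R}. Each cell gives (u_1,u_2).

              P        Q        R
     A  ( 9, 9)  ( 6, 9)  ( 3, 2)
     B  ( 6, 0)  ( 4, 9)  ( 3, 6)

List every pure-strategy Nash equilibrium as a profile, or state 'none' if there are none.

NE set: (A,P), (A,Q)

(A,P): NE
(A,Q): NE
(A,R): not NE [P2→Q gives 9>2]
(B,P): not NE [P1→A gives 9>6; P2→Q gives 9>0]
(B,Q): not NE [P1→A gives 6>4]
(B,R): not NE [P2→Q gives 9>6]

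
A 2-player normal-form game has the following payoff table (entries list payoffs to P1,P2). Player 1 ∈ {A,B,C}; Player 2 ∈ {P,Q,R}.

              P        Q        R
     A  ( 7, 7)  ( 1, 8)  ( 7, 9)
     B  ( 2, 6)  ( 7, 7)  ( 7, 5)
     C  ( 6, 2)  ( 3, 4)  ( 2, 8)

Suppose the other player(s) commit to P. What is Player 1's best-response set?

argmax u_1 = {A}

u_1(A vs P) = 7
u_1(B vs P) = 2
u_1(C vs P) = 6
max payoff 7 at {A}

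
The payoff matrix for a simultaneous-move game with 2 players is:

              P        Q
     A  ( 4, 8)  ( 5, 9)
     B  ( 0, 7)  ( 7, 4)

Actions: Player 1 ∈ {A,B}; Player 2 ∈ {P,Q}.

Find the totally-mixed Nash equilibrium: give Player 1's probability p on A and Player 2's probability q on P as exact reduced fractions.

p=3/4, q=1/3

P1 indiff ⇒ q·4+(1-q)·5 = q·0+(1-q)·7 ⇒ q(4) = (1-q)(2) ⇒ q = 1/3
P2 indiff ⇒ p·8+(1-p)·7 = p·9+(1-p)·4 ⇒ p(-1) = (1-p)(-3) ⇒ p = 3/4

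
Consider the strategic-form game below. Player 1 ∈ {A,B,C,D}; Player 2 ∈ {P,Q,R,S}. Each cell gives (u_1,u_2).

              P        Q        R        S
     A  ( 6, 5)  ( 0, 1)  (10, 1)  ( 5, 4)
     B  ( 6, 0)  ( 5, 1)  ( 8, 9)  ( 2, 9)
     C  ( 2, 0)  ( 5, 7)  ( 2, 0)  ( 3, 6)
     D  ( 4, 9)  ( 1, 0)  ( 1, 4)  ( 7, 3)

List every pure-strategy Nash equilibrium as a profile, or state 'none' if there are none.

Nash profiles: (A,P), (C,Q)

(A,P): NE
(A,Q): not NE [P1→C gives 5>0; P2→P gives 5>1]
(A,R): not NE [P2→P gives 5>1]
(A,S): not NE [P1→D gives 7>5; P2→P gives 5>4]
(B,P): not NE [P2→S gives 9>0]
(B,Q): not NE [P2→S gives 9>1]
(B,R): not NE [P1→A gives 10>8]
(B,S): not NE [P1→D gives 7>2]
(C,P): not NE [P1→B gives 6>2; P2→Q gives 7>0]
(C,Q): NE
(C,R): not NE [P1→A gives 10>2; P2→Q gives 7>0]
(C,S): not NE [P1→D gives 7>3; P2→Q gives 7>6]
(D,P): not NE [P1→B gives 6>4]
(D,Q): not NE [P1→C gives 5>1; P2→P gives 9>0]
(D,R): not NE [P1→A gives 10>1; P2→P gives 9>4]
(D,S): not NE [P2→P gives 9>3]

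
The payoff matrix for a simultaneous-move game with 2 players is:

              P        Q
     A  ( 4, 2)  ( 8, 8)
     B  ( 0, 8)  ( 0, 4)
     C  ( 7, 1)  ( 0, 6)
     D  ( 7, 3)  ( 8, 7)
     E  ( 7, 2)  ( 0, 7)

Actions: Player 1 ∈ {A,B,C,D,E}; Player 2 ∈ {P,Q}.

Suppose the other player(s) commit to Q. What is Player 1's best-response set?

BR_1 = {A,D}

u_1(A vs Q) = 8
u_1(B vs Q) = 0
u_1(C vs Q) = 0
u_1(D vs Q) = 8
u_1(E vs Q) = 0
max payoff 8 at {A,D}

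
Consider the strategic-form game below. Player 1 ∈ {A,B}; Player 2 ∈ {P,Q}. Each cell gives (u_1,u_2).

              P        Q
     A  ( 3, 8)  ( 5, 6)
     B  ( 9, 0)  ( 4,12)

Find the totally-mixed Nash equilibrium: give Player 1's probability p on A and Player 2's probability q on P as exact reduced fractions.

P1 indiff ⇒ q·3+(1-q)·5 = q·9+(1-q)·4 ⇒ q(-6) = (1-q)(-1) ⇒ q = 1/7
P2 indiff ⇒ p·8+(1-p)·0 = p·6+(1-p)·12 ⇒ p(2) = (1-p)(12) ⇒ p = 6/7

p=6/7, q=1/7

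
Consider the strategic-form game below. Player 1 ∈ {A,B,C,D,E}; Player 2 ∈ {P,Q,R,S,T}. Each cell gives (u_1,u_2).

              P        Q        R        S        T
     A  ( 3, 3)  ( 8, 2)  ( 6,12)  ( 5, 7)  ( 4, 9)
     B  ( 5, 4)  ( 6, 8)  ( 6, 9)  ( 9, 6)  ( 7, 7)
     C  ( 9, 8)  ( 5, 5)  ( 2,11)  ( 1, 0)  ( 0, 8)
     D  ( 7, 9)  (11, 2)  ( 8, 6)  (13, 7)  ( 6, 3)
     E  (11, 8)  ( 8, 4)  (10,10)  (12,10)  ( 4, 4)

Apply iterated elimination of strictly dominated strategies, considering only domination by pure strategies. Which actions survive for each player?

IESDS → P1:{D,E} P2:{P,R,S}

P1 drop A (D beats it: P:7>3 Q:11>8 R:8>6 S:13>5 T:6>4)
P1 drop C (E beats it: P:11>9 Q:8>5 R:10>2 S:12>1 T:4>0)
P2 drop Q (R beats it: B:9>8 D:6>2 E:10>4)
P2 drop T (R beats it: B:9>7 D:6>3 E:10>4)
P1 drop B (D beats it: P:7>5 R:8>6 S:13>9)
P1→{D,E} P2→{P,R,S}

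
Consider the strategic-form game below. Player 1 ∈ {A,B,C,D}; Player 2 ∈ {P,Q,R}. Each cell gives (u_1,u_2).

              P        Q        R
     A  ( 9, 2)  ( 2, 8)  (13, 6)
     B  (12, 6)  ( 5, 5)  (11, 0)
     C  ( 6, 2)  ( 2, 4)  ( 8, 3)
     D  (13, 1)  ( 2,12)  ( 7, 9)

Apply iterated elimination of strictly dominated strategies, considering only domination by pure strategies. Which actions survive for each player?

P1 drop C (B beats it: P:12>6 Q:5>2 R:11>8)
P2 drop R (Q beats it: A:8>6 B:5>0 D:12>9)
P1 drop A (B beats it: P:12>9 Q:5>2)
P1→{B,D} P2→{P,Q}

Remaining: P1:{B,D} P2:{P,Q}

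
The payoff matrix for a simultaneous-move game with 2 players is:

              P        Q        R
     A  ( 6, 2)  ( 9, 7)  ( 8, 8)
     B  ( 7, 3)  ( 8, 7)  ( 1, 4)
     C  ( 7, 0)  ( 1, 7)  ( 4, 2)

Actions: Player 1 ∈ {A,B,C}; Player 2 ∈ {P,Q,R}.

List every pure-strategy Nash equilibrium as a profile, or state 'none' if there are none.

Nash profiles: (A,R)

(A,P): not NE [P1→C gives 7>6; P2→R gives 8>2]
(A,Q): not NE [P2→R gives 8>7]
(A,R): NE
(B,P): not NE [P2→Q gives 7>3]
(B,Q): not NE [P1→A gives 9>8]
(B,R): not NE [P1→A gives 8>1; P2→Q gives 7>4]
(C,P): not NE [P2→Q gives 7>0]
(C,Q): not NE [P1→A gives 9>1]
(C,R): not NE [P1→A gives 8>4; P2→Q gives 7>2]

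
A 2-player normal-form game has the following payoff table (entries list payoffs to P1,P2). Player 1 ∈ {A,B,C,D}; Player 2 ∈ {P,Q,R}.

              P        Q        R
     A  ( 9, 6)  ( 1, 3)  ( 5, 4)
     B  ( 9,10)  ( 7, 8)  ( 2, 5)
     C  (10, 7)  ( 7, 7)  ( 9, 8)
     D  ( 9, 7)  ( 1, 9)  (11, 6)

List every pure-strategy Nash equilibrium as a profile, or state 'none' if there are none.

No pure NE.

(A,P): not NE [P1→C gives 10>9]
(A,Q): not NE [P1→C gives 7>1; P2→P gives 6>3]
(A,R): not NE [P1→D gives 11>5; P2→P gives 6>4]
(B,P): not NE [P1→C gives 10>9]
(B,Q): not NE [P2→P gives 10>8]
(B,R): not NE [P1→D gives 11>2; P2→P gives 10>5]
(C,P): not NE [P2→R gives 8>7]
(C,Q): not NE [P2→R gives 8>7]
(C,R): not NE [P1→D gives 11>9]
(D,P): not NE [P1→C gives 10>9; P2→Q gives 9>7]
(D,Q): not NE [P1→C gives 7>1]
(D,R): not NE [P2→Q gives 9>6]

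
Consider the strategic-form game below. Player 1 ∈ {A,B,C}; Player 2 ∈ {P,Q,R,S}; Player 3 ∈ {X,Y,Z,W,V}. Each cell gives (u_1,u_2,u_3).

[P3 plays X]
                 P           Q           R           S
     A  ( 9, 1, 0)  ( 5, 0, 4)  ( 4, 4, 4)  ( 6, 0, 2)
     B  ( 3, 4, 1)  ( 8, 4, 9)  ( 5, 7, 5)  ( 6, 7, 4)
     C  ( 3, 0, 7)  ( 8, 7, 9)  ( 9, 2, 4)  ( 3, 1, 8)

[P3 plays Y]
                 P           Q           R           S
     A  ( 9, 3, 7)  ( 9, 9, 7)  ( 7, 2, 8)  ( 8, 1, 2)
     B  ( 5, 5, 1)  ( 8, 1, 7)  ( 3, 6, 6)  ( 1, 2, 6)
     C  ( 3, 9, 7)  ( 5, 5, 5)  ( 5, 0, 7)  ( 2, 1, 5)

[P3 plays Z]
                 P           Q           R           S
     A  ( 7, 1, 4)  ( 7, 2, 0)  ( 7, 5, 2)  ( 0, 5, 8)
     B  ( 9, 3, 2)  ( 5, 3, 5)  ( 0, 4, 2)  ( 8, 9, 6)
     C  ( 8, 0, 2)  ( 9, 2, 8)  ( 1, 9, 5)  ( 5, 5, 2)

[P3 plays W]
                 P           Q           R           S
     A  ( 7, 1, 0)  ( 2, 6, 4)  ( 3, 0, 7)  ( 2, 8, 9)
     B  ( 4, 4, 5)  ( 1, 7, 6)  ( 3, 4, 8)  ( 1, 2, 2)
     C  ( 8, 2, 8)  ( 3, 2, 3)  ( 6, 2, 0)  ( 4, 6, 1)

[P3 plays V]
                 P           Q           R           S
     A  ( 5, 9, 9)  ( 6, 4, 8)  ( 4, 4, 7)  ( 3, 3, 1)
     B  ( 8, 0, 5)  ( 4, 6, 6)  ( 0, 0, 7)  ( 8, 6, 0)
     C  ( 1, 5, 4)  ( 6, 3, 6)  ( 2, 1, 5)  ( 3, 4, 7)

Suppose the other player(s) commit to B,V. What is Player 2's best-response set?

P2 best: {Q,S}

u_2(P vs B,V) = 0
u_2(Q vs B,V) = 6
u_2(R vs B,V) = 0
u_2(S vs B,V) = 6
max payoff 6 at {Q,S}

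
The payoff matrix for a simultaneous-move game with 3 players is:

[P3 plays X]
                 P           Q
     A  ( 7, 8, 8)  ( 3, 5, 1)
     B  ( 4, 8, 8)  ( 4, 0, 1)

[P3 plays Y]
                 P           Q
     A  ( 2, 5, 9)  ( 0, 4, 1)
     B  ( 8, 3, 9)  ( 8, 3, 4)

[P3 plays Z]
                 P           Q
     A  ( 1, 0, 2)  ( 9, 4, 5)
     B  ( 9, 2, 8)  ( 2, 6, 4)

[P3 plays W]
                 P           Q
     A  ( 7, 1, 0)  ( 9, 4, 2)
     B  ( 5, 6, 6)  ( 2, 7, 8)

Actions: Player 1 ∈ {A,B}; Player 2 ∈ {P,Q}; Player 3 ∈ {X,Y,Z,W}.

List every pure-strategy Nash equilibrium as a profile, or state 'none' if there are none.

Nash profiles: (A,Q,Z), (B,P,Y)

(A,P,X): not NE [P3→Y gives 9>8]
(A,P,Y): not NE [P1→B gives 8>2]
(A,P,Z): not NE [P1→B gives 9>1; P2→Q gives 4>0; P3→Y gives 9>2]
(A,P,W): not NE [P2→Q gives 4>1; P3→Y gives 9>0]
(A,Q,X): not NE [P1→B gives 4>3; P2→P gives 8>5; P3→Z gives 5>1]
(A,Q,Y): not NE [P1→B gives 8>0; P2→P gives 5>4; P3→Z gives 5>1]
(A,Q,Z): NE
(A,Q,W): not NE [P3→Z gives 5>2]
(B,P,X): not NE [P1→A gives 7>4; P3→Y gives 9>8]
(B,P,Y): NE
(B,P,Z): not NE [P2→Q gives 6>2; P3→Y gives 9>8]
(B,P,W): not NE [P1→A gives 7>5; P2→Q gives 7>6; P3→Y gives 9>6]
(B,Q,X): not NE [P2→P gives 8>0; P3→W gives 8>1]
(B,Q,Y): not NE [P3→W gives 8>4]
(B,Q,Z): not NE [P1→A gives 9>2; P3→W gives 8>4]
(B,Q,W): not NE [P1→A gives 9>2]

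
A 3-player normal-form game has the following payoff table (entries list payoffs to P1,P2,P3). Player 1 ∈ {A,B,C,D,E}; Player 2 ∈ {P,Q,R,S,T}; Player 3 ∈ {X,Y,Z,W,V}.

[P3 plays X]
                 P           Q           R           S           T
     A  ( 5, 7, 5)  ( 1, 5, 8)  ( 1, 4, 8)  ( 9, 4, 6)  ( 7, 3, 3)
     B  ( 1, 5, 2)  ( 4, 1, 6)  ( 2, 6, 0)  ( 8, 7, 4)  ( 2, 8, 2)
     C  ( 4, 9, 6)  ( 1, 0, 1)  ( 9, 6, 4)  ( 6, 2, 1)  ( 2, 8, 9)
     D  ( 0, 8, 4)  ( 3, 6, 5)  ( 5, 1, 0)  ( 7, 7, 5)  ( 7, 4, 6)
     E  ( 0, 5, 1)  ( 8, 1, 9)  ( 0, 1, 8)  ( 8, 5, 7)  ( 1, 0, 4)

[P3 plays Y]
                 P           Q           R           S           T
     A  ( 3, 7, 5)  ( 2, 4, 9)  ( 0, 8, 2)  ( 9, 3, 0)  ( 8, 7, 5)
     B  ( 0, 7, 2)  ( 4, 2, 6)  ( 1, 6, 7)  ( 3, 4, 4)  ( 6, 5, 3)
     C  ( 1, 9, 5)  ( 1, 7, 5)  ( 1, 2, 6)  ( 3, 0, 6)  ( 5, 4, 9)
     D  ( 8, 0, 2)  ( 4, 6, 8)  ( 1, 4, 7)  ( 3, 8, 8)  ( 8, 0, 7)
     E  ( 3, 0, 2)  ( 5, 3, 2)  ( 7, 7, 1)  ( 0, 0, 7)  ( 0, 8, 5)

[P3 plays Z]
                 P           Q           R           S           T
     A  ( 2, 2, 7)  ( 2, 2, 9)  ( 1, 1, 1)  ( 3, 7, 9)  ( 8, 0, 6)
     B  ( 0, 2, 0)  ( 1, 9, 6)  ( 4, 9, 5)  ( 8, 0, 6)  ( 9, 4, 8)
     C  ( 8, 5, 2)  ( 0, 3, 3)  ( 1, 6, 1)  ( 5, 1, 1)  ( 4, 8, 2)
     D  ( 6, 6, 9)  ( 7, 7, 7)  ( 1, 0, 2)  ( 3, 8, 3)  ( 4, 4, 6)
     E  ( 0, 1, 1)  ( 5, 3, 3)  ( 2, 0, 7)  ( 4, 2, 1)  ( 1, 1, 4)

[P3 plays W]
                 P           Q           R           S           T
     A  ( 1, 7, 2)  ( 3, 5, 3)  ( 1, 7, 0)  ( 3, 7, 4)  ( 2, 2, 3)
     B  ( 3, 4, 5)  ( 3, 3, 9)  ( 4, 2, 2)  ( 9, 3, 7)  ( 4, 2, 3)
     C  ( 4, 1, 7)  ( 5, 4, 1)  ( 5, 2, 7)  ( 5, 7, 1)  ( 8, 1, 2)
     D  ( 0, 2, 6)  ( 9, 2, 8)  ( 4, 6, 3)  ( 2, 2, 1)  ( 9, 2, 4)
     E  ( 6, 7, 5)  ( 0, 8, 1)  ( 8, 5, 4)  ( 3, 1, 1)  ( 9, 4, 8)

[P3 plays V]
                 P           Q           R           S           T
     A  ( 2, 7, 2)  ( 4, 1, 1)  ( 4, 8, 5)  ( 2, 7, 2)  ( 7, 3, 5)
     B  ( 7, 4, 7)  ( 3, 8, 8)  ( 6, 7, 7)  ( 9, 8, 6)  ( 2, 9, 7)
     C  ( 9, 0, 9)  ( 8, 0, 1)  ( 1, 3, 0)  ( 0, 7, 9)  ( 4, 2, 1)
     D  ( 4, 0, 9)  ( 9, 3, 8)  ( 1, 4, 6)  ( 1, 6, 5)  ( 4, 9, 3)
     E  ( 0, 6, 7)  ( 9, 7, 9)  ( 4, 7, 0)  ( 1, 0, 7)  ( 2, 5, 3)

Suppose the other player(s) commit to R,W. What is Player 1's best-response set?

u_1(A vs R,W) = 1
u_1(B vs R,W) = 4
u_1(C vs R,W) = 5
u_1(D vs R,W) = 4
u_1(E vs R,W) = 8
max payoff 8 at {E}

P1 best: {E}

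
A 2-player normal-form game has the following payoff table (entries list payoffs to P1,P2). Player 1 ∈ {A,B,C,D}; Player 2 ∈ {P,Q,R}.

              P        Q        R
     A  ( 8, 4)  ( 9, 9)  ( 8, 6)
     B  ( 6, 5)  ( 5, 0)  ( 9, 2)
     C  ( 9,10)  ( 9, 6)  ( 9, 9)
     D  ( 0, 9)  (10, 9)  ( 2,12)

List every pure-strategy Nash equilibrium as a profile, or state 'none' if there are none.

(A,P): not NE [P1→C gives 9>8; P2→Q gives 9>4]
(A,Q): not NE [P1→D gives 10>9]
(A,R): not NE [P1→C gives 9>8; P2→Q gives 9>6]
(B,P): not NE [P1→C gives 9>6]
(B,Q): not NE [P1→D gives 10>5; P2→P gives 5>0]
(B,R): not NE [P2→P gives 5>2]
(C,P): NE
(C,Q): not NE [P1→D gives 10>9; P2→P gives 10>6]
(C,R): not NE [P2→P gives 10>9]
(D,P): not NE [P1→C gives 9>0; P2→R gives 12>9]
(D,Q): not NE [P2→R gives 12>9]
(D,R): not NE [P1→C gives 9>2]

PSNE = {(C,P)}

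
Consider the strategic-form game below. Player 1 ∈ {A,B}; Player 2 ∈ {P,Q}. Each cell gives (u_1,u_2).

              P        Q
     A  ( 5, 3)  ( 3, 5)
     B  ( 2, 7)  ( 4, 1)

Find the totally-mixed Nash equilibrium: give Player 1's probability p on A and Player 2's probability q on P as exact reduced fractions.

P1 indiff ⇒ q·5+(1-q)·3 = q·2+(1-q)·4 ⇒ q(3) = (1-q)(1) ⇒ q = 1/4
P2 indiff ⇒ p·3+(1-p)·7 = p·5+(1-p)·1 ⇒ p(-2) = (1-p)(-6) ⇒ p = 3/4

p=3/4, q=1/4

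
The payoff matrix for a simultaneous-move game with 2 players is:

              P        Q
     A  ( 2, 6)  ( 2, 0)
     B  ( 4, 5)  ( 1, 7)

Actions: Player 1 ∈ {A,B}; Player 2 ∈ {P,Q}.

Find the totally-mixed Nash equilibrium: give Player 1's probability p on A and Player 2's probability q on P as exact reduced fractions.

P1 indiff ⇒ q·2+(1-q)·2 = q·4+(1-q)·1 ⇒ q(-2) = (1-q)(-1) ⇒ q = 1/3
P2 indiff ⇒ p·6+(1-p)·5 = p·0+(1-p)·7 ⇒ p(6) = (1-p)(2) ⇒ p = 1/4

(p,q) = (1/4, 1/3)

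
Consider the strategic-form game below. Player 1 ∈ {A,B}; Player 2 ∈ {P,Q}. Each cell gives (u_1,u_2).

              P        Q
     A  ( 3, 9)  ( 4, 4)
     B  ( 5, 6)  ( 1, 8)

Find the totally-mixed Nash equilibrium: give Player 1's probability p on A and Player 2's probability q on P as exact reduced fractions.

(p,q) = (2/7, 3/5)

P1 indiff ⇒ q·3+(1-q)·4 = q·5+(1-q)·1 ⇒ q(-2) = (1-q)(-3) ⇒ q = 3/5
P2 indiff ⇒ p·9+(1-p)·6 = p·4+(1-p)·8 ⇒ p(5) = (1-p)(2) ⇒ p = 2/7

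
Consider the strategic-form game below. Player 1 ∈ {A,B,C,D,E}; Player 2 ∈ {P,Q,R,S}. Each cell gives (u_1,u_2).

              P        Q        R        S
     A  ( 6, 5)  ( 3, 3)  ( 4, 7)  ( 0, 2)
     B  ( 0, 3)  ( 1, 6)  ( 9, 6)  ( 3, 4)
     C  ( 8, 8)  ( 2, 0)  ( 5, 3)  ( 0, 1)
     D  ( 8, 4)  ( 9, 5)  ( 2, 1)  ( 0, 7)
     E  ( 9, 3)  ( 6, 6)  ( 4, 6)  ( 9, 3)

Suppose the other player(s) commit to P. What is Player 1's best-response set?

u_1(A vs P) = 6
u_1(B vs P) = 0
u_1(C vs P) = 8
u_1(D vs P) = 8
u_1(E vs P) = 9
max payoff 9 at {E}

P1 best: {E}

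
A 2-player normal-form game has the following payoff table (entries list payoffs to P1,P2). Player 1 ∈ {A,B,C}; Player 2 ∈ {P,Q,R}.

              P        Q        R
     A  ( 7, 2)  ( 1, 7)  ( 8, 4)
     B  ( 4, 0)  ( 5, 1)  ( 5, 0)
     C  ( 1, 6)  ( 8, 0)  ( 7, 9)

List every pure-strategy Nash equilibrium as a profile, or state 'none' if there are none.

PSNE: ∅

(A,P): not NE [P2→Q gives 7>2]
(A,Q): not NE [P1→C gives 8>1]
(A,R): not NE [P2→Q gives 7>4]
(B,P): not NE [P1→A gives 7>4; P2→Q gives 1>0]
(B,Q): not NE [P1→C gives 8>5]
(B,R): not NE [P1→A gives 8>5; P2→Q gives 1>0]
(C,P): not NE [P1→A gives 7>1; P2→R gives 9>6]
(C,Q): not NE [P2→R gives 9>0]
(C,R): not NE [P1→A gives 8>7]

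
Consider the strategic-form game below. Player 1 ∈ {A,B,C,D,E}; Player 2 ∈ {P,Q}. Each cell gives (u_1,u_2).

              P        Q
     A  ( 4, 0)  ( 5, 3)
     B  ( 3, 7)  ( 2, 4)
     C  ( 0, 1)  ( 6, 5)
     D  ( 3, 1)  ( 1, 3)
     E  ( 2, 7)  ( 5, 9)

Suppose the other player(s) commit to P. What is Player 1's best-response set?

u_1(A vs P) = 4
u_1(B vs P) = 3
u_1(C vs P) = 0
u_1(D vs P) = 3
u_1(E vs P) = 2
max payoff 4 at {A}

argmax u_1 = {A}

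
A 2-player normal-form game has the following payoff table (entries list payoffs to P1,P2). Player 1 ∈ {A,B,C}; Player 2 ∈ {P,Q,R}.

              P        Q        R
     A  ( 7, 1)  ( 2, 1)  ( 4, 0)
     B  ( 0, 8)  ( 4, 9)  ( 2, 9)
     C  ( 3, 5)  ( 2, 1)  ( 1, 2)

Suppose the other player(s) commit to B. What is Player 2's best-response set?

BR_2 = {Q,R}

u_2(P vs B) = 8
u_2(Q vs B) = 9
u_2(R vs B) = 9
max payoff 9 at {Q,R}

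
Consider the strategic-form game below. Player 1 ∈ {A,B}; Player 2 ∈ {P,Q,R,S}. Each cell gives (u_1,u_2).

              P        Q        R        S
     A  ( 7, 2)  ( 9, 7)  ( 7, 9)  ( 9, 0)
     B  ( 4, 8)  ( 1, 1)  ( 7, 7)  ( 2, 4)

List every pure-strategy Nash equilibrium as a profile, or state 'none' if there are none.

NE set: (A,R)

(A,P): not NE [P2→R gives 9>2]
(A,Q): not NE [P2→R gives 9>7]
(A,R): NE
(A,S): not NE [P2→R gives 9>0]
(B,P): not NE [P1→A gives 7>4]
(B,Q): not NE [P1→A gives 9>1; P2→P gives 8>1]
(B,R): not NE [P2→P gives 8>7]
(B,S): not NE [P1→A gives 9>2; P2→P gives 8>4]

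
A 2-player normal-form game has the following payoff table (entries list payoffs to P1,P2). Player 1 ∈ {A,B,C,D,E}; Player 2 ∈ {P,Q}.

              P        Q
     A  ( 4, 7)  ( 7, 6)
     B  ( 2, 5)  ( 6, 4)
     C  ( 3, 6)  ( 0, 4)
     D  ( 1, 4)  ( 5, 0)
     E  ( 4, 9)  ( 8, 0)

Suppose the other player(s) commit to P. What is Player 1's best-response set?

u_1(A vs P) = 4
u_1(B vs P) = 2
u_1(C vs P) = 3
u_1(D vs P) = 1
u_1(E vs P) = 4
max payoff 4 at {A,E}

argmax u_1 = {A,E}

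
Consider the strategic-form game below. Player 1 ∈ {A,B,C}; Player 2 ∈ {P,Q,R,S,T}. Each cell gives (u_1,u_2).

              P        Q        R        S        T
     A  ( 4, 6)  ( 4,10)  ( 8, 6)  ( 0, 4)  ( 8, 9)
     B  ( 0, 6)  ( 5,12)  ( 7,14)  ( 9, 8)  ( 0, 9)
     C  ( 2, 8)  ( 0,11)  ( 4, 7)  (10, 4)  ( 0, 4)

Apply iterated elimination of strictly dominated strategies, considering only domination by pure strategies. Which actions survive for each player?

Survivors P1:{A,B} P2:{Q,R}

P2 drop P (Q beats it: A:10>6 B:12>6 C:11>8)
P2 drop S (Q beats it: A:10>4 B:12>8 C:11>4)
P1 drop C (A beats it: Q:4>0 R:8>4 T:8>0)
P2 drop T (Q beats it: A:10>9 B:12>9)
P1→{A,B} P2→{Q,R}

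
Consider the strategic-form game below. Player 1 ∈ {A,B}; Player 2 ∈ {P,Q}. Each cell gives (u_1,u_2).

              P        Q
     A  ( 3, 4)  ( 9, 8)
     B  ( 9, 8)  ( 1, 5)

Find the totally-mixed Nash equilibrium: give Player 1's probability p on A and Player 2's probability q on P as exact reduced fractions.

P1 indiff ⇒ q·3+(1-q)·9 = q·9+(1-q)·1 ⇒ q(-6) = (1-q)(-8) ⇒ q = 4/7
P2 indiff ⇒ p·4+(1-p)·8 = p·8+(1-p)·5 ⇒ p(-4) = (1-p)(-3) ⇒ p = 3/7

(p,q) = (3/7, 4/7)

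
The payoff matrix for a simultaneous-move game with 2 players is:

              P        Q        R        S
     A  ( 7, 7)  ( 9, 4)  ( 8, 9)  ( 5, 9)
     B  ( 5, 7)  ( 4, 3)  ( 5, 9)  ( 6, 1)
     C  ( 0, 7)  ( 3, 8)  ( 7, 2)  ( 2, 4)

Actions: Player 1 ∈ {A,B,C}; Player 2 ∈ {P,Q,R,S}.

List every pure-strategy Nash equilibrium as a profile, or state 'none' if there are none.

NE set: (A,R)

(A,P): not NE [P2→S gives 9>7]
(A,Q): not NE [P2→S gives 9>4]
(A,R): NE
(A,S): not NE [P1→B gives 6>5]
(B,P): not NE [P1→A gives 7>5; P2→R gives 9>7]
(B,Q): not NE [P1→A gives 9>4; P2→R gives 9>3]
(B,R): not NE [P1→A gives 8>5]
(B,S): not NE [P2→R gives 9>1]
(C,P): not NE [P1→A gives 7>0; P2→Q gives 8>7]
(C,Q): not NE [P1→A gives 9>3]
(C,R): not NE [P1→A gives 8>7; P2→Q gives 8>2]
(C,S): not NE [P1→B gives 6>2; P2→Q gives 8>4]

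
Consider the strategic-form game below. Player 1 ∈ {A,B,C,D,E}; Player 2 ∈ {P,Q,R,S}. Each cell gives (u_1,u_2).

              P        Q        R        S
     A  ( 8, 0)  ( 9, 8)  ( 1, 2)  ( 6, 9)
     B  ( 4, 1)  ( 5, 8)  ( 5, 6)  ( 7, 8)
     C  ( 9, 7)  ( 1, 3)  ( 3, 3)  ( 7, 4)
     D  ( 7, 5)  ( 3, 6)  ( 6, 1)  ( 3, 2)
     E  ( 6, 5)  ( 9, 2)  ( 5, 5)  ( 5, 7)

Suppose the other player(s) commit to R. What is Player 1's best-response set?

P1 best: {D}

u_1(A vs R) = 1
u_1(B vs R) = 5
u_1(C vs R) = 3
u_1(D vs R) = 6
u_1(E vs R) = 5
max payoff 6 at {D}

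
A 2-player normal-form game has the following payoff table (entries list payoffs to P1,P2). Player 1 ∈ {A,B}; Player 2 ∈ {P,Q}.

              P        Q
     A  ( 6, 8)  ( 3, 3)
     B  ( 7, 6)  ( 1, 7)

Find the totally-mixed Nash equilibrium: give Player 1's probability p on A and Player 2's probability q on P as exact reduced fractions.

p=1/6, q=2/3

P1 indiff ⇒ q·6+(1-q)·3 = q·7+(1-q)·1 ⇒ q(-1) = (1-q)(-2) ⇒ q = 2/3
P2 indiff ⇒ p·8+(1-p)·6 = p·3+(1-p)·7 ⇒ p(5) = (1-p)(1) ⇒ p = 1/6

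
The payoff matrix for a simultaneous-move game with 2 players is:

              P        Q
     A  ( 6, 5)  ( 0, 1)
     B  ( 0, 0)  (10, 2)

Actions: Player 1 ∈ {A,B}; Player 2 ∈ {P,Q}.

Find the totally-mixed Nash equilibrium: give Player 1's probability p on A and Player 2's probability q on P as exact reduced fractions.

p=1/3, q=5/8

P1 indiff ⇒ q·6+(1-q)·0 = q·0+(1-q)·10 ⇒ q(6) = (1-q)(10) ⇒ q = 5/8
P2 indiff ⇒ p·5+(1-p)·0 = p·1+(1-p)·2 ⇒ p(4) = (1-p)(2) ⇒ p = 1/3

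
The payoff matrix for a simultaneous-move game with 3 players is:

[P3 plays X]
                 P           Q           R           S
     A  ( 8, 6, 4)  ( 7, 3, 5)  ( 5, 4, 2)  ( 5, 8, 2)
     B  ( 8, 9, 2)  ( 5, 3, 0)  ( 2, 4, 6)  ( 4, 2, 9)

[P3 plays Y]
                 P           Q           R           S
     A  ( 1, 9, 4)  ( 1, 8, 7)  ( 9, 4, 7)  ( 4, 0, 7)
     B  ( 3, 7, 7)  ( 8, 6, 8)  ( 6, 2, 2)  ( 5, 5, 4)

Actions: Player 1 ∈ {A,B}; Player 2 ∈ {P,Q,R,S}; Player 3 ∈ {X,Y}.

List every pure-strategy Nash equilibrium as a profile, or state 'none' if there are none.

(A,P,X): not NE [P2→S gives 8>6]
(A,P,Y): not NE [P1→B gives 3>1]
(A,Q,X): not NE [P2→S gives 8>3; P3→Y gives 7>5]
(A,Q,Y): not NE [P1→B gives 8>1; P2→P gives 9>8]
(A,R,X): not NE [P2→S gives 8>4; P3→Y gives 7>2]
(A,R,Y): not NE [P2→P gives 9>4]
(A,S,X): not NE [P3→Y gives 7>2]
(A,S,Y): not NE [P1→B gives 5>4; P2→P gives 9>0]
(B,P,X): not NE [P3→Y gives 7>2]
(B,P,Y): NE
(B,Q,X): not NE [P1→A gives 7>5; P2→P gives 9>3; P3→Y gives 8>0]
(B,Q,Y): not NE [P2→P gives 7>6]
(B,R,X): not NE [P1→A gives 5>2; P2→P gives 9>4]
(B,R,Y): not NE [P1→A gives 9>6; P2→P gives 7>2; P3→X gives 6>2]
(B,S,X): not NE [P1→A gives 5>4; P2→P gives 9>2]
(B,S,Y): not NE [P2→P gives 7>5; P3→X gives 9>4]

PSNE = {(B,P,Y)}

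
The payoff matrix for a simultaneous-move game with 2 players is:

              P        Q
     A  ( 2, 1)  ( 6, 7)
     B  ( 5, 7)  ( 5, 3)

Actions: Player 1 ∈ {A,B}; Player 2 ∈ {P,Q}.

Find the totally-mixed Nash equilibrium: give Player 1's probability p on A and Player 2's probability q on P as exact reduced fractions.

P1 indiff ⇒ q·2+(1-q)·6 = q·5+(1-q)·5 ⇒ q(-3) = (1-q)(-1) ⇒ q = 1/4
P2 indiff ⇒ p·1+(1-p)·7 = p·7+(1-p)·3 ⇒ p(-6) = (1-p)(-4) ⇒ p = 2/5

p=2/5, q=1/4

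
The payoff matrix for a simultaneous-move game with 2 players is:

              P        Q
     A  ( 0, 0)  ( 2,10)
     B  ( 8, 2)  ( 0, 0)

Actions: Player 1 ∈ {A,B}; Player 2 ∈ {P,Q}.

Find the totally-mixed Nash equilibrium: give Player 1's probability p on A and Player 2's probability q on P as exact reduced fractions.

P1 mixes 1/6 on A; P2 mixes 1/5 on P

P1 indiff ⇒ q·0+(1-q)·2 = q·8+(1-q)·0 ⇒ q(-8) = (1-q)(-2) ⇒ q = 1/5
P2 indiff ⇒ p·0+(1-p)·2 = p·10+(1-p)·0 ⇒ p(-10) = (1-p)(-2) ⇒ p = 1/6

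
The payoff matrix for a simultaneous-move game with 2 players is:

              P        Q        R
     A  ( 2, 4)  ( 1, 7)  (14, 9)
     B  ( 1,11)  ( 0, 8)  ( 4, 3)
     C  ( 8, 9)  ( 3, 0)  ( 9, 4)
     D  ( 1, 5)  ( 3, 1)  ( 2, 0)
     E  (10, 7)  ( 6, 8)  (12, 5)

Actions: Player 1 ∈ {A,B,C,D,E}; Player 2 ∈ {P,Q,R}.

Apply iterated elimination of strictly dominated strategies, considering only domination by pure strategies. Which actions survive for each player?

P1 drop B (A beats it: P:2>1 Q:1>0 R:14>4)
P1 drop C (E beats it: P:10>8 Q:6>3 R:12>9)
P1 drop D (E beats it: P:10>1 Q:6>3 R:12>2)
P2 drop P (Q beats it: A:7>4 E:8>7)
P1→{A,E} P2→{Q,R}

IESDS → P1:{A,E} P2:{Q,R}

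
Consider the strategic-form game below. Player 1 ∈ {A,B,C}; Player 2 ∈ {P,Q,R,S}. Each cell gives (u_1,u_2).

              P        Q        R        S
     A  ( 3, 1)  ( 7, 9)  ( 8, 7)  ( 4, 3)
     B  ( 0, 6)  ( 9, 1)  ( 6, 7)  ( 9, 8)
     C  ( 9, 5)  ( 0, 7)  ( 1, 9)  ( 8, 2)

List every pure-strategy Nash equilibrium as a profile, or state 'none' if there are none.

NE set: (B,S)

(A,P): not NE [P1→C gives 9>3; P2→Q gives 9>1]
(A,Q): not NE [P1→B gives 9>7]
(A,R): not NE [P2→Q gives 9>7]
(A,S): not NE [P1→B gives 9>4; P2→Q gives 9>3]
(B,P): not NE [P1→C gives 9>0; P2→S gives 8>6]
(B,Q): not NE [P2→S gives 8>1]
(B,R): not NE [P1→A gives 8>6; P2→S gives 8>7]
(B,S): NE
(C,P): not NE [P2→R gives 9>5]
(C,Q): not NE [P1→B gives 9>0; P2→R gives 9>7]
(C,R): not NE [P1→A gives 8>1]
(C,S): not NE [P1→B gives 9>8; P2→R gives 9>2]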